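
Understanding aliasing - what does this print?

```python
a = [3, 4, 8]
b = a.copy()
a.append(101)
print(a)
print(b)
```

Key concept: list.copy() creates independent copy.
Step by step:
`a = [3, 4, 8]` → a = [3, 4, 8]
`b = a.copy()` → b = [3, 4, 8]
`a.append(101)` → a = [3, 4, 8, 101]
`print(a)` → prints [3, 4, 8, 101]
`print(b)` → prints [3, 4, 8]

Answer:
[3, 4, 8, 101]
[3, 4, 8]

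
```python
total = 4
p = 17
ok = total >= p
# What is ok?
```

Trace:
`total = 4` → total = 4
`p = 17` → p = 17
`ok = total >= p` → ok = False
So ok = False

Answer: False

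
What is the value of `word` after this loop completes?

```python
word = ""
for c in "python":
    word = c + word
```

Reverse 'python'
`word` takes the values: "" → "p" → "yp" → "typ" → "htyp" → "ohtyp" → "nohtyp"

Answer: "nohtyp"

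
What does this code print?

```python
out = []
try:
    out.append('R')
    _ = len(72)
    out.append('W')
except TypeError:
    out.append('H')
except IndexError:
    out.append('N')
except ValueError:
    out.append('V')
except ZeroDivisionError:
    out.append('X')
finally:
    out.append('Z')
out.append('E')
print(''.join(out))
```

Execution trace: 'R' (try body) → 'H' (except TypeError) → 'Z' (finally) → 'E' (after the try/except). Output: RHZE

Answer: RHZE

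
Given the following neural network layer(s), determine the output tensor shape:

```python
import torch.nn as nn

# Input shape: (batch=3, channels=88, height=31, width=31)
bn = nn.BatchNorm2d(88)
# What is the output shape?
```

Input: (3, 88, 31, 31) -> Output: (3, 88, 31, 31)

Answer: (3, 88, 31, 31)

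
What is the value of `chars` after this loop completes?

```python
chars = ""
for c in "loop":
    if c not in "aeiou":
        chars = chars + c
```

Remove vowels from 'loop'
`chars` takes the values: "" → "l" → "lp"

Answer: "lp"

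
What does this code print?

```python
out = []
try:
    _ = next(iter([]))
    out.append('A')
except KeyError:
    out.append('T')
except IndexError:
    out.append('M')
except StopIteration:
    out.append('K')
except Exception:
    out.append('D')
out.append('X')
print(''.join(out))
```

Execution trace: 'K' (except StopIteration) → 'X' (after the try/except). Output: KX

Answer: KX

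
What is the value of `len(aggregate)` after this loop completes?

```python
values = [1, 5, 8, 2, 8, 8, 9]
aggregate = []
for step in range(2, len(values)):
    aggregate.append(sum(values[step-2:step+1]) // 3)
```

Number of 3-element averages
`aggregate` takes the values: [] → [4] → [4, 5] → [4, 5, 6] → [4, 5, 6, 6] → [4, 5, 6, 6, 8]
So `len(aggregate)` = 5

Answer: 5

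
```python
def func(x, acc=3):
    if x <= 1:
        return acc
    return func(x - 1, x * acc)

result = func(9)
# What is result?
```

Accumulator trace (n, acc): (9, 3) -> (8, 27) -> (7, 216) -> (6, 1512) -> (5, 9072) -> (4, 45360) -> (3, 181440) -> (2, 544320) -> (1, 1088640) -> return 1088640

Answer: 1088640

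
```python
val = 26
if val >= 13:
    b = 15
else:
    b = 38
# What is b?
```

Trace:
`val = 26` → val = 26
`if val >= 13: ...` → val >= 13 is True → b = 15
So b = 15

Answer: 15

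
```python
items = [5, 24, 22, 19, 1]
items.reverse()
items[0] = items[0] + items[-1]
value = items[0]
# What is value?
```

Trace:
`items = [5, 24, 22, 19, 1]` → items = [5, 24, 22, 19, 1]
`items.reverse()` → items = [1, 19, 22, 24, 5]
`items[0] = items[0] + items[-1]` → items = [6, 19, 22, 24, 5]
`value = items[0]` → value = 6
So value = 6

Answer: 6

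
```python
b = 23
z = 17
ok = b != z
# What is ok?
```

Trace:
`b = 23` → b = 23
`z = 17` → z = 17
`ok = b != z` → ok = True
So ok = True

Answer: True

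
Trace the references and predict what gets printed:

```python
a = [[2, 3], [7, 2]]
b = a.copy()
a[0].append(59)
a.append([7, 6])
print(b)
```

Key concept: shallow copy with nested lists.
Step by step:
`a = [[2, 3], [7, 2]]` → a = [[2, 3], [7, 2]]
`b = a.copy()` → b = [[2, 3], [7, 2]]
`a[0].append(59)` → a = [[2, 3, 59], [7, 2]]; b = [[2, 3, 59], [7, 2]]
`a.append([7, 6])` → a = [[2, 3, 59], [7, 2], [7, 6]]
`print(b)` → prints [[2, 3, 59], [7, 2]]

Answer: [[2, 3, 59], [7, 2]]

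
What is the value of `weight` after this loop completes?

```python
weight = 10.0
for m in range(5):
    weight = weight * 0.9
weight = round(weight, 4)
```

Exponential decay: 10.0 * 0.9^5
`weight` takes the values: 10.0 → 9.0 → 8.1 → 7.29 → 6.561 → 5.9049

Answer: 5.9049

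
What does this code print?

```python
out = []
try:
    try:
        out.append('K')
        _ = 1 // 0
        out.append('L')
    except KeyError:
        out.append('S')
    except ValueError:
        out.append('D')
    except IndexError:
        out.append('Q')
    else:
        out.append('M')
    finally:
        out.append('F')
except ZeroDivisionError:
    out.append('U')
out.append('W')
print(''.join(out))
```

Execution trace: 'K' (try body) → 'F' (finally) → 'U' (outer except ZeroDivisionError) → 'W' (after the try/except). Output: KFUW

Answer: KFUW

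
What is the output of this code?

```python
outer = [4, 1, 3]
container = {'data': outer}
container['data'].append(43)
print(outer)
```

Key concept: dict holds reference to list.
Step by step:
`outer = [4, 1, 3]` → outer = [4, 1, 3]
`container = {'data': outer}` → container = {'data': [4, 1, 3]}
`container['data'].append(43)` → outer = [4, 1, 3, 43]; container = {'data': [4, 1, 3, 43]}
`print(outer)` → prints [4, 1, 3, 43]

Answer: [4, 1, 3, 43]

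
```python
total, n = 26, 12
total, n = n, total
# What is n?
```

Trace:
`total, n = 26, 12` → total = 26; n = 12
`total, n = n, total` → total = 12; n = 26
So n = 26

Answer: 26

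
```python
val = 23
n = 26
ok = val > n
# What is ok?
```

Trace:
`val = 23` → val = 23
`n = 26` → n = 26
`ok = val > n` → ok = False
So ok = False

Answer: False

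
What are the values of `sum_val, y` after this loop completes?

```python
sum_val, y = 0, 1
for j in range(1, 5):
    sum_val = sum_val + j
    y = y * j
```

Sum and factorial of 1 to 4
`sum_val, y` takes the values: (0, 1) → (1, 1) → (3, 1) → (3, 2) → (6, 2) → (6, 6) → (10, 6) → (10, 24)

Answer: 10, 24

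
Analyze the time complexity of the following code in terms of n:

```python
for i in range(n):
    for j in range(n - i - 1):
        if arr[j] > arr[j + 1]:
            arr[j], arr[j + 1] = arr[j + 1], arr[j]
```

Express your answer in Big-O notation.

This is Bubble sort. Time complexity: O(n²).

Answer: O(n²)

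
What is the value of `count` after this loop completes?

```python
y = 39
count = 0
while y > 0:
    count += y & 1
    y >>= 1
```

Count set bits in 39 (binary: 0b100111)
`count` takes the values: 0 → 1 → 2 → 3 → 4

Answer: 4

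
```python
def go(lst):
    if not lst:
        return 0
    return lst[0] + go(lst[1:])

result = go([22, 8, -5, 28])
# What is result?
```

22 + 8 + (-5) + 28 + 0 = 53

Answer: 53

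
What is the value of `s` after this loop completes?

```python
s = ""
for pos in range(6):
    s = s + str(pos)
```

Concatenate digits 0 to 5
`s` takes the values: "" → "0" → "01" → "012" → "0123" → "01234" → "012345"

Answer: "012345"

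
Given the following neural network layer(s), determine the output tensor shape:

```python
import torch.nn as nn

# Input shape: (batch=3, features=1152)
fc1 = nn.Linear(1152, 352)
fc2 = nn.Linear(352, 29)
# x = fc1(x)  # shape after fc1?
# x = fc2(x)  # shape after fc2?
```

Input: (3, 1152) -> after fc1: (3, 352) -> Output: (3, 29)

Answer: (3, 29)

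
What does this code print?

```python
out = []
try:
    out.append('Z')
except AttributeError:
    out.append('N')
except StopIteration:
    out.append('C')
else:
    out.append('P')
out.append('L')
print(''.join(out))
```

Execution trace: 'Z' (try body, no exception) → 'P' (else) → 'L' (after the try/except). Output: ZPL

Answer: ZPL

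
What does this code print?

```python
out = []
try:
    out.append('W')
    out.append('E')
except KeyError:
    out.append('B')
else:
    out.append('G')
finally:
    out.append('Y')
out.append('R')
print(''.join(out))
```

Execution trace: 'W' (try body) → 'E' (try body, no exception) → 'G' (else) → 'Y' (finally) → 'R' (after the try/except). Output: WEGYR

Answer: WEGYR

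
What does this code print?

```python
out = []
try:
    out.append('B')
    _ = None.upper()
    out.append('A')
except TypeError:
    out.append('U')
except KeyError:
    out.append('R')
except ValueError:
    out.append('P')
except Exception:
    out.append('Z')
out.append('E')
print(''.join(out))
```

Execution trace: 'B' (try body) → 'Z' (except Exception) → 'E' (after the try/except). Output: BZE

Answer: BZE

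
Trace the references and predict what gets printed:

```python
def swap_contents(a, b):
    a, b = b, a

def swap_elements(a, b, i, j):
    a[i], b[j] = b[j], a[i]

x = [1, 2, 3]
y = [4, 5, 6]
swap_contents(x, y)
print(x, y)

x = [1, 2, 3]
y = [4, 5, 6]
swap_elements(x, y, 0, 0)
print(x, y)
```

Key concept: parameter rebinding vs mutation.
Step by step:
`x = [1, 2, 3]` → x = [1, 2, 3]
`y = [4, 5, 6]` → y = [4, 5, 6]
`swap_contents(x, y)` → no visible change to tracked variables
`print(x, y)` → prints [1, 2, 3] [4, 5, 6]
`x = [1, 2, 3]` → x = [1, 2, 3]
`y = [4, 5, 6]` → y = [4, 5, 6]
`swap_elements(x, y, 0, 0)` → x = [4, 2, 3]; y = [1, 5, 6]
`print(x, y)` → prints [4, 2, 3] [1, 5, 6]

Answer:
[1, 2, 3] [4, 5, 6]
[4, 2, 3] [1, 5, 6]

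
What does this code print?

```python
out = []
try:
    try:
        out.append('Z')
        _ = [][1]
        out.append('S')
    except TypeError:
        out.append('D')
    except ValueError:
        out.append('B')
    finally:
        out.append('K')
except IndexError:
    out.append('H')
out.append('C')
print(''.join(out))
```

Execution trace: 'Z' (inner try body) → 'K' (inner finally) → 'H' (outer except IndexError) → 'C' (after the try/except). Output: ZKHC

Answer: ZKHC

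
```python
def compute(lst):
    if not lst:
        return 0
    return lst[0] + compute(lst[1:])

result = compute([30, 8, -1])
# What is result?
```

30 + 8 + (-1) + 0 = 37

Answer: 37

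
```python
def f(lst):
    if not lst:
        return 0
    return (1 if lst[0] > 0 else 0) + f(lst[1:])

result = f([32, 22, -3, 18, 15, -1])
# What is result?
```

Count of positive elements in [32, 22, -3, 18, 15, -1] = 4

Answer: 4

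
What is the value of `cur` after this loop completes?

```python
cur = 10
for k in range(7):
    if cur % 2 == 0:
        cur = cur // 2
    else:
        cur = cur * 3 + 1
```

Collatz-style transformation from 10
`cur` takes the values: 10 → 5 → 16 → 8 → 4 → 2 → 1 → 4

Answer: 4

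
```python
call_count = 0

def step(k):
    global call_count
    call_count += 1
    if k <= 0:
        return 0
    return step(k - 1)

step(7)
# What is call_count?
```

Linear recursion stepping by 1: 8 calls from k=7 down to ≤0.

Answer: 8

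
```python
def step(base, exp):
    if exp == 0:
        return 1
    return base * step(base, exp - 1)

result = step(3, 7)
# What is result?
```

step(3, 7) = 3 * 3 * 3 * 3 * 3 * 3 * 3 = 2187

Answer: 2187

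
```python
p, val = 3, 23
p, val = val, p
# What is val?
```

Trace:
`p, val = 3, 23` → p = 3; val = 23
`p, val = val, p` → p = 23; val = 3
So val = 3

Answer: 3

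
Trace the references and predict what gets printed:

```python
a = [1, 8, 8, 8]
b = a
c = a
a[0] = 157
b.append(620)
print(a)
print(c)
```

Key concept: multiple aliases.
Step by step:
`a = [1, 8, 8, 8]` → a = [1, 8, 8, 8]
`b = a` → b = [1, 8, 8, 8] (same object as a)
`c = a` → c = [1, 8, 8, 8] (same object as a, b)
`a[0] = 157` → a = [157, 8, 8, 8] (same object as b, c); b = [157, 8, 8, 8] (same object as a, c); c = [157, 8, 8, 8] (same object as a, b)
`b.append(620)` → a = [157, 8, 8, 8, 620] (same object as b, c); b = [157, 8, 8, 8, 620] (same object as a, c); c = [157, 8, 8, 8, 620] (same object as a, b)
`print(a)` → prints [157, 8, 8, 8, 620]
`print(c)` → prints [157, 8, 8, 8, 620]

Answer:
[157, 8, 8, 8, 620]
[157, 8, 8, 8, 620]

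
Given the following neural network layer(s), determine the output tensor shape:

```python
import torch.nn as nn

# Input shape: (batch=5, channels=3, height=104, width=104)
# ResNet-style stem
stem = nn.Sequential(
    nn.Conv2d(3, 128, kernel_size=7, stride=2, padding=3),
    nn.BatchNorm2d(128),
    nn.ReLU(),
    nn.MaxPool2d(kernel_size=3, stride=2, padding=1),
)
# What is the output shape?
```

Input: (5, 3, 104, 104) -> after Conv2d 7x7 stride=2: (5, 128, 52, 52) -> Output: (5, 128, 26, 26)

Answer: (5, 128, 26, 26)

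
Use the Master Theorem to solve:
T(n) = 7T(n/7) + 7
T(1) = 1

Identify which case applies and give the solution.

a=7, b=7, f(n)=7. log_7(7) = 1. Since c=0 < 1, Case 1 applies: T(n) = Θ(n^log_b(a)) = O(n).

Answer: O(n) - Case 1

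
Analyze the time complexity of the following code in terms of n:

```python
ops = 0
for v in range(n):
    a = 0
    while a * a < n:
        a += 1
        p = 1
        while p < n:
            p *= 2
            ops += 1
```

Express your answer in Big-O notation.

Each loop level contributes: n × √n × log n. Multiplying the contributions gives O(n√n log n).

Answer: O(n√n log n)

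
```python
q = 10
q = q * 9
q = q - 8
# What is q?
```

Trace:
`q = 10` → q = 10
`q = q * 9` → q = 90
`q = q - 8` → q = 82
So q = 82

Answer: 82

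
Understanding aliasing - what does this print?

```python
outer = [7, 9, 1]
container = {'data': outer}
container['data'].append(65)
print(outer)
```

Key concept: dict holds reference to list.
Step by step:
`outer = [7, 9, 1]` → outer = [7, 9, 1]
`container = {'data': outer}` → container = {'data': [7, 9, 1]}
`container['data'].append(65)` → outer = [7, 9, 1, 65]; container = {'data': [7, 9, 1, 65]}
`print(outer)` → prints [7, 9, 1, 65]

Answer: [7, 9, 1, 65]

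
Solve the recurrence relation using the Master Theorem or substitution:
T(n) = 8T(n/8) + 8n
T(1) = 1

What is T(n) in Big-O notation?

By Master Theorem: a=8, b=8, f(n)=8n. Since log_8(8) = 1 and f(n) = Θ(n^1), Case 2 applies. T(n) = O(n log n).

Answer: O(n log n)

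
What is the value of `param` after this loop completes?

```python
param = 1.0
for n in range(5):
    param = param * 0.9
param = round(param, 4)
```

Exponential decay: 1.0 * 0.9^5
`param` takes the values: 1.0 → 0.9 → 0.81 → 0.729 → 0.6561 → 0.59049 → 0.5905

Answer: 0.5905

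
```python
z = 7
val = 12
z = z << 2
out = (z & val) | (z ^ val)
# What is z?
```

Trace:
`z = 7` → z = 7
`val = 12` → val = 12
`z = z << 2` → z = 28
`out = (z & val) | (z ^ val)` → out = 28
So z = 28

Answer: 28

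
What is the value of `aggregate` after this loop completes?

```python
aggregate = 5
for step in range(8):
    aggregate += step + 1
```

Start at 5, add 1 to 8 = 41
`aggregate` takes the values: 5 → 6 → 8 → 11 → 15 → 20 → 26 → 33 → 41

Answer: 41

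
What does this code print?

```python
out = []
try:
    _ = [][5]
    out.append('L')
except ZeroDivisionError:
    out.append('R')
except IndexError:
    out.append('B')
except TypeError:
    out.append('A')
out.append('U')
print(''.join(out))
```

Execution trace: 'B' (except IndexError) → 'U' (after the try/except). Output: BU

Answer: BU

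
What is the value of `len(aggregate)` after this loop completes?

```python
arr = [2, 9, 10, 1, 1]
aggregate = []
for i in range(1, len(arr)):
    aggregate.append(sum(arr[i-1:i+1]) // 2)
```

Number of 2-element averages
`aggregate` takes the values: [] → [5] → [5, 9] → [5, 9, 5] → [5, 9, 5, 1]
So `len(aggregate)` = 4

Answer: 4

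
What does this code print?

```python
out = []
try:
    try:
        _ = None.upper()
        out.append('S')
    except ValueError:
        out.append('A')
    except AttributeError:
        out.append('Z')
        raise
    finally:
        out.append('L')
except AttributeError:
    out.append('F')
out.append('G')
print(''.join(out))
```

Execution trace: 'Z' (inner except AttributeError) → 'L' (inner finally) → 'F' (outer except AttributeError) → 'G' (after the try/except). Output: ZLFG

Answer: ZLFG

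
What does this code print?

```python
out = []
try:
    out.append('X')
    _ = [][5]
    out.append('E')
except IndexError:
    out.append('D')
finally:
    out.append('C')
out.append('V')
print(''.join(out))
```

Execution trace: 'X' (try body) → 'D' (except IndexError) → 'C' (finally) → 'V' (after the try/except). Output: XDCV

Answer: XDCV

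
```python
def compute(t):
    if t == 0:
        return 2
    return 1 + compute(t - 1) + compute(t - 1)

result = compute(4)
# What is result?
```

compute(t) = 1 + 2·compute(t-1), compute(0)=2. Closed form: (2+1)·2^4 - 1 = 47.

Answer: 47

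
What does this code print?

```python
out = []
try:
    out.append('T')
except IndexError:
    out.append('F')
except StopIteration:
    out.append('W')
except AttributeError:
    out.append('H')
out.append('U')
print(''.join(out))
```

Execution trace: 'T' (try body, no exception) → 'U' (after the try/except). Output: TU

Answer: TU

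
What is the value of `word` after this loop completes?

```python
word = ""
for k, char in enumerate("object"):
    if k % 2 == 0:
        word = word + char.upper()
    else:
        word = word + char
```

Uppercase even positions in 'object'
`word` takes the values: "" → "O" → "Ob" → "ObJ" → "ObJe" → "ObJeC" → "ObJeCt"

Answer: "ObJeCt"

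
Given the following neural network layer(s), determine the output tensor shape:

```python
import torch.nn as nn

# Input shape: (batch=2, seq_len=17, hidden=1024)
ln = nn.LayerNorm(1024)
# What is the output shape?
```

Input: (2, 17, 1024) -> Output: (2, 17, 1024)

Answer: (2, 17, 1024)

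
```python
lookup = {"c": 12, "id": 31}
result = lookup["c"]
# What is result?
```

Trace:
`lookup = {"c": 12, "id": 31}` → lookup = {'c': 12, 'id': 31}
`result = lookup["c"]` → result = 12
So result = 12

Answer: 12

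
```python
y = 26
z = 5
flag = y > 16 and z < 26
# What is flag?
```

Trace:
`y = 26` → y = 26
`z = 5` → z = 5
`flag = y > 16 and z < 26` → flag = True
So flag = True

Answer: True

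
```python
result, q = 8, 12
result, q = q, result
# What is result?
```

Trace:
`result, q = 8, 12` → result = 8; q = 12
`result, q = q, result` → result = 12; q = 8
So result = 12

Answer: 12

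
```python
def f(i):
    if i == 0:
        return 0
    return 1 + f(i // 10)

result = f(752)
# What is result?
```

Count of digits of 752: 3

Answer: 3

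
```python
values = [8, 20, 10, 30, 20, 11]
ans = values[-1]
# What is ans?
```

Trace:
`values = [8, 20, 10, 30, 20, 11]` → values = [8, 20, 10, 30, 20, 11]
`ans = values[-1]` → ans = 11
So ans = 11

Answer: 11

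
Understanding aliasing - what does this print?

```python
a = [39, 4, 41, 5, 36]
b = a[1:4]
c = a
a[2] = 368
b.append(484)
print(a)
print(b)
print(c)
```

Key concept: slice vs alias.
Step by step:
`a = [39, 4, 41, 5, 36]` → a = [39, 4, 41, 5, 36]
`b = a[1:4]` → b = [4, 41, 5]
`c = a` → c = [39, 4, 41, 5, 36] (same object as a)
`a[2] = 368` → a = [39, 4, 368, 5, 36] (same object as c); c = [39, 4, 368, 5, 36] (same object as a)
`b.append(484)` → b = [4, 41, 5, 484]
`print(a)` → prints [39, 4, 368, 5, 36]
`print(b)` → prints [4, 41, 5, 484]
`print(c)` → prints [39, 4, 368, 5, 36]

Answer:
[39, 4, 368, 5, 36]
[4, 41, 5, 484]
[39, 4, 368, 5, 36]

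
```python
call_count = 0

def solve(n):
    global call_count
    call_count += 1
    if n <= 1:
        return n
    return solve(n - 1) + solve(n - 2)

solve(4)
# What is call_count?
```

Calls(n) = 1 + Calls(n-1) + Calls(n-2); Calls(0)=Calls(1)=1. For n=4 this gives 9.

Answer: 9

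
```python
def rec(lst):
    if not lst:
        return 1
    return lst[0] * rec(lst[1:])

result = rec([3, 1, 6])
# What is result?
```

Product over [3, 1, 6] = 3 * 1 * 6 = 18

Answer: 18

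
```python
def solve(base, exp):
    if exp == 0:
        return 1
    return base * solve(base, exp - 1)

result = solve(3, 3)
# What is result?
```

solve(3, 3) = 3 * 3 * 3 = 27

Answer: 27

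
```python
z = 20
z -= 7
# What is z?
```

Trace:
`z = 20` → z = 20
`z -= 7` → z = 13
So z = 13

Answer: 13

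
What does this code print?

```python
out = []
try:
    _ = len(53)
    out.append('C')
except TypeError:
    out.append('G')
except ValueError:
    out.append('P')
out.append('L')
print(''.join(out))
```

Execution trace: 'G' (except TypeError) → 'L' (after the try/except). Output: GL

Answer: GL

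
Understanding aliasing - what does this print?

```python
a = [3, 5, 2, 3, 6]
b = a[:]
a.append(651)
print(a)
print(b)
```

Key concept: slice [:] creates copy.
Step by step:
`a = [3, 5, 2, 3, 6]` → a = [3, 5, 2, 3, 6]
`b = a[:]` → b = [3, 5, 2, 3, 6]
`a.append(651)` → a = [3, 5, 2, 3, 6, 651]
`print(a)` → prints [3, 5, 2, 3, 6, 651]
`print(b)` → prints [3, 5, 2, 3, 6]

Answer:
[3, 5, 2, 3, 6, 651]
[3, 5, 2, 3, 6]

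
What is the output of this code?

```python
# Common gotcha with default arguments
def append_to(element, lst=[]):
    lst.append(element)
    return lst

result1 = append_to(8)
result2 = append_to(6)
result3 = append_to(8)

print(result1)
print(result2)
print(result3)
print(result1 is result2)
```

Key concept: mutable default argument gotcha.
Step by step:
`result1 = append_to(8)` → result1 = [8]
`result2 = append_to(6)` → result1 = [8, 6] (same object as result2); result2 = [8, 6] (same object as result1)
`result3 = append_to(8)` → result1 = [8, 6, 8] (same object as result2, result3); result2 = [8, 6, 8] (same object as result1, result3); result3 = [8, 6, 8] (same object as result1, result2)
`print(result1)` → prints [8, 6, 8]
`print(result2)` → prints [8, 6, 8]
`print(result3)` → prints [8, 6, 8]
`print(result1 is result2)` → prints True

Answer:
[8, 6, 8]
[8, 6, 8]
[8, 6, 8]
True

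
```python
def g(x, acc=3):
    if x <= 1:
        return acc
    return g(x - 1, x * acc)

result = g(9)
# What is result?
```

Accumulator trace (n, acc): (9, 3) -> (8, 27) -> (7, 216) -> (6, 1512) -> (5, 9072) -> (4, 45360) -> (3, 181440) -> (2, 544320) -> (1, 1088640) -> return 1088640

Answer: 1088640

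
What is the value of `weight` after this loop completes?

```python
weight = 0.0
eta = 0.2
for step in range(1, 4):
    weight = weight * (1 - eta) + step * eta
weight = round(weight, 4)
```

Moving average with lr=0.2
`weight` takes the values: 0.0 → 0.2 → 0.56 → 1.048

Answer: 1.048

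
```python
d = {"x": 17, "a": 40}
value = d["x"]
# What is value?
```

Trace:
`d = {"x": 17, "a": 40}` → d = {'x': 17, 'a': 40}
`value = d["x"]` → value = 17
So value = 17

Answer: 17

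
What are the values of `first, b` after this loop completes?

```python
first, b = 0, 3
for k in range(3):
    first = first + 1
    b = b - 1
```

first goes 0→3, b goes 3→0
`first, b` takes the values: (0, 3) → (1, 3) → (1, 2) → (2, 2) → (2, 1) → (3, 1) → (3, 0)

Answer: 3, 0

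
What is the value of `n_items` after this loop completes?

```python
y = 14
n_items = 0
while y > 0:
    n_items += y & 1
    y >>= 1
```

Count set bits in 14 (binary: 0b1110)
`n_items` takes the values: 0 → 1 → 2 → 3

Answer: 3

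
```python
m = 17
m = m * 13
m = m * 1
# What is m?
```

Trace:
`m = 17` → m = 17
`m = m * 13` → m = 221
`m = m * 1` → m = 221
So m = 221

Answer: 221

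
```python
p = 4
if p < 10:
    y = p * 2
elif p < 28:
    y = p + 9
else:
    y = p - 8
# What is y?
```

Trace:
`p = 4` → p = 4
`if p < 10: ...` → p < 10 is True → y = 8
So y = 8

Answer: 8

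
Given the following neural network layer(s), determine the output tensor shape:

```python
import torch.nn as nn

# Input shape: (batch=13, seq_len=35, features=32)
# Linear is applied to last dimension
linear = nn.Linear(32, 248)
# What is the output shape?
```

Input: (13, 35, 32) -> Output: (13, 35, 248)

Answer: (13, 35, 248)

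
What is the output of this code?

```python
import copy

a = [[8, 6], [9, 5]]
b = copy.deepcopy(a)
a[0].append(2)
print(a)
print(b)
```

Key concept: deep copy is fully independent.
Step by step:
`a = [[8, 6], [9, 5]]` → a = [[8, 6], [9, 5]]
`b = copy.deepcopy(a)` → b = [[8, 6], [9, 5]]
`a[0].append(2)` → a = [[8, 6, 2], [9, 5]]
`print(a)` → prints [[8, 6, 2], [9, 5]]
`print(b)` → prints [[8, 6], [9, 5]]

Answer:
[[8, 6, 2], [9, 5]]
[[8, 6], [9, 5]]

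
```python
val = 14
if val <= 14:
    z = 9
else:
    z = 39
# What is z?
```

Trace:
`val = 14` → val = 14
`if val <= 14: ...` → val <= 14 is True → z = 9
So z = 9

Answer: 9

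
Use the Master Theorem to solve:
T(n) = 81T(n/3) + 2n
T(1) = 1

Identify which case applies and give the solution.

a=81, b=3, f(n)=2n. log_3(81) = 4. Since c=1 < 4, Case 1 applies: T(n) = Θ(n^log_b(a)) = O(n^4).

Answer: O(n^4) - Case 1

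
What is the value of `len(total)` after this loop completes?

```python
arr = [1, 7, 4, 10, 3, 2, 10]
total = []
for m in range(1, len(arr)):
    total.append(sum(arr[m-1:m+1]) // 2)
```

Number of 2-element averages
`total` takes the values: [] → [4] → [4, 5] → [4, 5, 7] → [4, 5, 7, 6] → [4, 5, 7, 6, 2] → [4, 5, 7, 6, 2, 6]
So `len(total)` = 6

Answer: 6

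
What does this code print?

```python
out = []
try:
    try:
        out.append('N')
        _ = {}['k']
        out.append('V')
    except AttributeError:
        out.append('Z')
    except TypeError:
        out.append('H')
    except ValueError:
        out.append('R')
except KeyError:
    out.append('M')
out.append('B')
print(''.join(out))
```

Execution trace: 'N' (try body) → 'M' (outer except KeyError) → 'B' (after the try/except). Output: NMB

Answer: NMB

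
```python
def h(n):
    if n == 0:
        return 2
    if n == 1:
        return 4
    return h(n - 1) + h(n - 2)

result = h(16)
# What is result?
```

Build up from base cases: h(0)=2, h(1)=4, h(2)=6, h(3)=10, h(4)=16, h(5)=26, h(6)=42, ..., h(16)=5168

Answer: 5168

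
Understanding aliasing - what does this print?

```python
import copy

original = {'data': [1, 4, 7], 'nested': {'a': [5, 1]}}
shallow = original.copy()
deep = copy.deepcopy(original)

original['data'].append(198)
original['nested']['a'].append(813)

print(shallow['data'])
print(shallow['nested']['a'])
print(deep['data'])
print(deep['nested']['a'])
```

Key concept: comparing shallow vs deep copy.
Step by step:
`original = {'data': [1, 4, 7], 'nested': {'a': [5, 1]}}` → original = {'data': [1, 4, 7], 'nested': {'a': [5, 1]}}
`shallow = original.copy()` → shallow = {'data': [1, 4, 7], 'nested': {'a': [5, 1]}}
`deep = copy.deepcopy(original)` → deep = {'data': [1, 4, 7], 'nested': {'a': [5, 1]}}
`original['data'].append(198)` → original = {'data': [1, 4, 7, 198], 'nested': {'a': [5, 1]}}; shallow = {'data': [1, 4, 7, 198], 'nested': {'a': [5, 1]}}
`original['nested']['a'].append(813)` → original = {'data': [1, 4, 7, 198], 'nested': {'a': [5, 1, 813]}}; shallow = {'data': [1, 4, 7, 198], 'nested': {'a': [5, 1, 813]}}
`print(shallow['data'])` → prints [1, 4, 7, 198]
`print(shallow['nested']['a'])` → prints [5, 1, 813]
`print(deep['data'])` → prints [1, 4, 7]
`print(deep['nested']['a'])` → prints [5, 1]

Answer:
[1, 4, 7, 198]
[5, 1, 813]
[1, 4, 7]
[5, 1]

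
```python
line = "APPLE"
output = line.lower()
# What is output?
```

Trace:
`line = "APPLE"` → line = 'APPLE'
`output = line.lower()` → output = 'apple'
So output = 'apple'

Answer: 'apple'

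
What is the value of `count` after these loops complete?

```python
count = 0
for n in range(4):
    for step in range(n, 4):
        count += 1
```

Upper triangle: 4 + 3 + ... + 1
`count` takes the values: 0 → 1 → 2 → 3 → 4 → 5 → 6 → 7 → 8 → 9 → 10

Answer: 10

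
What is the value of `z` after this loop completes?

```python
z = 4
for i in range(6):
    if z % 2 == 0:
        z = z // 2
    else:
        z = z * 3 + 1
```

Collatz-style transformation from 4
`z` takes the values: 4 → 2 → 1 → 4 → 2 → 1 → 4

Answer: 4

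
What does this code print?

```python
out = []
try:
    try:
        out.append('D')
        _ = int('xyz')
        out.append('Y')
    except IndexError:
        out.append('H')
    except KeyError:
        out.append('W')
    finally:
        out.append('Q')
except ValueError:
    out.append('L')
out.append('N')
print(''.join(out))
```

Execution trace: 'D' (inner try body) → 'Q' (inner finally) → 'L' (outer except ValueError) → 'N' (after the try/except). Output: DQLN

Answer: DQLN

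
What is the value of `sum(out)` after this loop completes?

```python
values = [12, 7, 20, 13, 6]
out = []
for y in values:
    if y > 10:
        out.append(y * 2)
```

Sum of doubled values > 10
`out` takes the values: [] → [24] → [24, 40] → [24, 40, 26]
So `sum(out)` = 90

Answer: 90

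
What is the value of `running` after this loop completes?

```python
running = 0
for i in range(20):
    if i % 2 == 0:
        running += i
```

Sum of even numbers 0 to 19
`running` takes the values: 0 → 2 → 6 → 12 → 20 → 30 → 42 → 56 → 72 → 90

Answer: 90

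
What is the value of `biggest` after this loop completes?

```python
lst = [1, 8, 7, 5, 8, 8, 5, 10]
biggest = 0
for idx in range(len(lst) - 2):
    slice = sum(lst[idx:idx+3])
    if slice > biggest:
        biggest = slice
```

Max sum of 3-element window in [1, 8, 7, 5, 8, 8, 5, 10]
`biggest` takes the values: 0 → 16 → 20 → 21 → 23

Answer: 23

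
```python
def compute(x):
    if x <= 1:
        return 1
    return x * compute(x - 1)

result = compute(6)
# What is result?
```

compute(6) = 6 * 5 * 4 * 3 * 2 * 1 = 720

Answer: 720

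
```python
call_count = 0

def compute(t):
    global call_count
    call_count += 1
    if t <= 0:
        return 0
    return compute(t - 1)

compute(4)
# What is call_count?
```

Linear recursion stepping by 1: 5 calls from t=4 down to ≤0.

Answer: 5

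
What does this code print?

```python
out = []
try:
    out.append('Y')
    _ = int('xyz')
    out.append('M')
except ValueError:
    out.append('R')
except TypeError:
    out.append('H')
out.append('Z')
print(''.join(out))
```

Execution trace: 'Y' (try body) → 'R' (except ValueError) → 'Z' (after the try/except). Output: YRZ

Answer: YRZ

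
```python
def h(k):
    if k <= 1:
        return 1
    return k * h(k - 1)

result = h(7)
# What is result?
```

h(7) = 7 * 6 * 5 * 4 * 3 * 2 * 1 = 5040

Answer: 5040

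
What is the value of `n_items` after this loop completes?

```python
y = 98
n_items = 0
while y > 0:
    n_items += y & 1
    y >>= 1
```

Count set bits in 98 (binary: 0b1100010)
`n_items` takes the values: 0 → 1 → 2 → 3

Answer: 3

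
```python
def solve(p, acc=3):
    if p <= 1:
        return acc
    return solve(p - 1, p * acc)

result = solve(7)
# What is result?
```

Accumulator trace (n, acc): (7, 3) -> (6, 21) -> (5, 126) -> (4, 630) -> (3, 2520) -> (2, 7560) -> (1, 15120) -> return 15120

Answer: 15120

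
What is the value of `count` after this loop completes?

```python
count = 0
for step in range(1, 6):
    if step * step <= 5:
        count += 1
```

Count numbers where step² ≤ 5
`count` takes the values: 0 → 1 → 2

Answer: 2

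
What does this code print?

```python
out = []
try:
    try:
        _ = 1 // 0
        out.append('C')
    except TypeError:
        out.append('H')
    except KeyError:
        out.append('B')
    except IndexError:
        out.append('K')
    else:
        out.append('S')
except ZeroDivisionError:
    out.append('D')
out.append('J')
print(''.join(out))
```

Execution trace: 'D' (outer except ZeroDivisionError) → 'J' (after the try/except). Output: DJ

Answer: DJ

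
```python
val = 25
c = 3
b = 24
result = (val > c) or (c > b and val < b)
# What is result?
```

Trace:
`val = 25` → val = 25
`c = 3` → c = 3
`b = 24` → b = 24
`result = (val > c) or (c > b and val < b)` → result = True
So result = True

Answer: True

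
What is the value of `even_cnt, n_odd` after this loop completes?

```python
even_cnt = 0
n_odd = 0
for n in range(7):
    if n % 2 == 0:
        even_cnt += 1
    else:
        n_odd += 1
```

Count evens and odds in range(7)
`even_cnt, n_odd` takes the values: (0, 0) → (1, 0) → (1, 1) → (2, 1) → (2, 2) → (3, 2) → (3, 3) → (4, 3)

Answer: 4, 3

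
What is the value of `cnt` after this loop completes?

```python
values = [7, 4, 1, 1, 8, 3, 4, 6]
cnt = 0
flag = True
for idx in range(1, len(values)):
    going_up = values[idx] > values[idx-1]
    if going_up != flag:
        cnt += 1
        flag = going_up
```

Count direction changes in [7, 4, 1, 1, 8, 3, 4, 6]
`cnt` takes the values: 0 → 1 → 2 → 3 → 4

Answer: 4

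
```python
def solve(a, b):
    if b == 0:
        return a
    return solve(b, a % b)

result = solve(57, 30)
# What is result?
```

solve(57, 30) -> solve(30, 27) -> solve(27, 3) -> solve(3, 0) -> 3

Answer: 3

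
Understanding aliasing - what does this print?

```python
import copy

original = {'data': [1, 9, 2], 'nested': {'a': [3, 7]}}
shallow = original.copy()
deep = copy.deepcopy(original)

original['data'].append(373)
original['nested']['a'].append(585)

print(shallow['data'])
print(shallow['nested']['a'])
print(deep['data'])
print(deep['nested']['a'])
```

Key concept: comparing shallow vs deep copy.
Step by step:
`original = {'data': [1, 9, 2], 'nested': {'a': [3, 7]}}` → original = {'data': [1, 9, 2], 'nested': {'a': [3, 7]}}
`shallow = original.copy()` → shallow = {'data': [1, 9, 2], 'nested': {'a': [3, 7]}}
`deep = copy.deepcopy(original)` → deep = {'data': [1, 9, 2], 'nested': {'a': [3, 7]}}
`original['data'].append(373)` → original = {'data': [1, 9, 2, 373], 'nested': {'a': [3, 7]}}; shallow = {'data': [1, 9, 2, 373], 'nested': {'a': [3, 7]}}
`original['nested']['a'].append(585)` → original = {'data': [1, 9, 2, 373], 'nested': {'a': [3, 7, 585]}}; shallow = {'data': [1, 9, 2, 373], 'nested': {'a': [3, 7, 585]}}
`print(shallow['data'])` → prints [1, 9, 2, 373]
`print(shallow['nested']['a'])` → prints [3, 7, 585]
`print(deep['data'])` → prints [1, 9, 2]
`print(deep['nested']['a'])` → prints [3, 7]

Answer:
[1, 9, 2, 373]
[3, 7, 585]
[1, 9, 2]
[3, 7]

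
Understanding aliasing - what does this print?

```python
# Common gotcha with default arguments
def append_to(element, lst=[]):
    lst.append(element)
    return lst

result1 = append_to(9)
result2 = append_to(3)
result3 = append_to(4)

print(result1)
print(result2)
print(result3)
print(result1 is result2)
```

Key concept: mutable default argument gotcha.
Step by step:
`result1 = append_to(9)` → result1 = [9]
`result2 = append_to(3)` → result1 = [9, 3] (same object as result2); result2 = [9, 3] (same object as result1)
`result3 = append_to(4)` → result1 = [9, 3, 4] (same object as result2, result3); result2 = [9, 3, 4] (same object as result1, result3); result3 = [9, 3, 4] (same object as result1, result2)
`print(result1)` → prints [9, 3, 4]
`print(result2)` → prints [9, 3, 4]
`print(result3)` → prints [9, 3, 4]
`print(result1 is result2)` → prints True

Answer:
[9, 3, 4]
[9, 3, 4]
[9, 3, 4]
True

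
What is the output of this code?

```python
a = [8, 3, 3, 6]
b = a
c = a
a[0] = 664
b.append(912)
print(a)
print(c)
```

Key concept: multiple aliases.
Step by step:
`a = [8, 3, 3, 6]` → a = [8, 3, 3, 6]
`b = a` → b = [8, 3, 3, 6] (same object as a)
`c = a` → c = [8, 3, 3, 6] (same object as a, b)
`a[0] = 664` → a = [664, 3, 3, 6] (same object as b, c); b = [664, 3, 3, 6] (same object as a, c); c = [664, 3, 3, 6] (same object as a, b)
`b.append(912)` → a = [664, 3, 3, 6, 912] (same object as b, c); b = [664, 3, 3, 6, 912] (same object as a, c); c = [664, 3, 3, 6, 912] (same object as a, b)
`print(a)` → prints [664, 3, 3, 6, 912]
`print(c)` → prints [664, 3, 3, 6, 912]

Answer:
[664, 3, 3, 6, 912]
[664, 3, 3, 6, 912]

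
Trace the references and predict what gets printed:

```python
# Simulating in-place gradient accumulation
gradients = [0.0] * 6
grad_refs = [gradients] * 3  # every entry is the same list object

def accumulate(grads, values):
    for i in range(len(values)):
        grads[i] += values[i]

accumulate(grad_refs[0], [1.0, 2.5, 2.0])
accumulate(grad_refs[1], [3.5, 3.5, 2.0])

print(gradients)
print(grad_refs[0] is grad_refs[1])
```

Key concept: gradient accumulation aliasing.
Step by step:
`gradients = [0.0] * 6` → gradients = [0.0, 0.0, 0.0, 0.0, 0.0, 0.0]
`grad_refs = [gradients] * 3` → grad_refs = [[0.0, 0.0, 0.0, 0.0, 0.0, 0.0], [0.0, 0.0, 0.0, 0.0, 0.0, 0.0], [0.0, 0.0, 0.0, 0.0, 0.0, 0.0]]
`accumulate(grad_refs[0], [1.0, 2.5, 2.0])` → gradients = [1.0, 2.5, 2.0, 0.0, 0.0, 0.0]; grad_refs = [[1.0, 2.5, 2.0, 0.0, 0.0, 0.0], [1.0, 2.5, 2.0, 0.0, 0.0, 0.0], [1.0, 2.5, 2.0, 0.0, 0.0, 0.0]]
`accumulate(grad_refs[1], [3.5, 3.5, 2.0])` → gradients = [4.5, 6.0, 4.0, 0.0, 0.0, 0.0]; grad_refs = [[4.5, 6.0, 4.0, 0.0, 0.0, 0.0], [4.5, 6.0, 4.0, 0.0, 0.0, 0.0], [4.5, 6.0, 4.0, 0.0, 0.0, 0.0]]
`print(gradients)` → prints [4.5, 6.0, 4.0, 0.0, 0.0, 0.0]
`print(grad_refs[0] is grad_refs[1])` → prints True

Answer:
[4.5, 6.0, 4.0, 0.0, 0.0, 0.0]
True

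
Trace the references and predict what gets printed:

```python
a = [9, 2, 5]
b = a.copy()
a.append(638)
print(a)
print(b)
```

Key concept: list.copy() creates independent copy.
Step by step:
`a = [9, 2, 5]` → a = [9, 2, 5]
`b = a.copy()` → b = [9, 2, 5]
`a.append(638)` → a = [9, 2, 5, 638]
`print(a)` → prints [9, 2, 5, 638]
`print(b)` → prints [9, 2, 5]

Answer:
[9, 2, 5, 638]
[9, 2, 5]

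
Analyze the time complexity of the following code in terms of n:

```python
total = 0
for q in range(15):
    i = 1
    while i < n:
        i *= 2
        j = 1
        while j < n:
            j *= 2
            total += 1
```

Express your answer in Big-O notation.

Each loop level contributes: 1 × log n × log n. Multiplying the contributions gives O(log² n).

Answer: O(log² n)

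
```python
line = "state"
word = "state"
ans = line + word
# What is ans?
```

Trace:
`line = "state"` → line = 'state'
`word = "state"` → word = 'state'
`ans = line + word` → ans = 'statestate'
So ans = 'statestate'

Answer: 'statestate'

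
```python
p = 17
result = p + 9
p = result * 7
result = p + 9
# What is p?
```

Trace:
`p = 17` → p = 17
`result = p + 9` → result = 26
`p = result * 7` → p = 182
`result = p + 9` → result = 191
So p = 182

Answer: 182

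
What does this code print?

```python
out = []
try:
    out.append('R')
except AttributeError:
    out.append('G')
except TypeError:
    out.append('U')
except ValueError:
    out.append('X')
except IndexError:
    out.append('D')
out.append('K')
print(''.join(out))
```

Execution trace: 'R' (try body, no exception) → 'K' (after the try/except). Output: RK

Answer: RK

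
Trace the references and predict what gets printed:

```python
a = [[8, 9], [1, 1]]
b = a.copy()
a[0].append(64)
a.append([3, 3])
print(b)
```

Key concept: shallow copy with nested lists.
Step by step:
`a = [[8, 9], [1, 1]]` → a = [[8, 9], [1, 1]]
`b = a.copy()` → b = [[8, 9], [1, 1]]
`a[0].append(64)` → a = [[8, 9, 64], [1, 1]]; b = [[8, 9, 64], [1, 1]]
`a.append([3, 3])` → a = [[8, 9, 64], [1, 1], [3, 3]]
`print(b)` → prints [[8, 9, 64], [1, 1]]

Answer: [[8, 9, 64], [1, 1]]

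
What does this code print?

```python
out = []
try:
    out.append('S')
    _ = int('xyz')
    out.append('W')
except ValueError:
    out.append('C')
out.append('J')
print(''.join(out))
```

Execution trace: 'S' (try body) → 'C' (except ValueError) → 'J' (after the try/except). Output: SCJ

Answer: SCJ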